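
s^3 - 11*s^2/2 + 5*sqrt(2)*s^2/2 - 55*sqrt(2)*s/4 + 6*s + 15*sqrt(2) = (s - 4)*(s - 3/2)*(s + 5*sqrt(2)/2)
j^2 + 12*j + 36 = (j + 6)^2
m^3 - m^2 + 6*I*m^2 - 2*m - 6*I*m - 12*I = (m - 2)*(m + 1)*(m + 6*I)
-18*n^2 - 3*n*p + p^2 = (-6*n + p)*(3*n + p)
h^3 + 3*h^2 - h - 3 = (h - 1)*(h + 1)*(h + 3)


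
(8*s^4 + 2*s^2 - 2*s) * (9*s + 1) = 72*s^5 + 8*s^4 + 18*s^3 - 16*s^2 - 2*s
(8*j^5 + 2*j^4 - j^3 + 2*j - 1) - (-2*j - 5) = 8*j^5 + 2*j^4 - j^3 + 4*j + 4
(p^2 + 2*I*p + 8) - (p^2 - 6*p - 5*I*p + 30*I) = 6*p + 7*I*p + 8 - 30*I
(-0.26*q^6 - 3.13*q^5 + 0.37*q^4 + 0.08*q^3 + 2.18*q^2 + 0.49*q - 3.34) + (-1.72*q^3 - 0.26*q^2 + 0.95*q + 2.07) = -0.26*q^6 - 3.13*q^5 + 0.37*q^4 - 1.64*q^3 + 1.92*q^2 + 1.44*q - 1.27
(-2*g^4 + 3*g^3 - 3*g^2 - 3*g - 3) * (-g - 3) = 2*g^5 + 3*g^4 - 6*g^3 + 12*g^2 + 12*g + 9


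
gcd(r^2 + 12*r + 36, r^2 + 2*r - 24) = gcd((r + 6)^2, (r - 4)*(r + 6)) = r + 6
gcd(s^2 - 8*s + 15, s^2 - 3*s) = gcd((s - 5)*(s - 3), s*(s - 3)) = s - 3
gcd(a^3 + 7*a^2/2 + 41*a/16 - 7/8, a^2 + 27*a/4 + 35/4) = a + 7/4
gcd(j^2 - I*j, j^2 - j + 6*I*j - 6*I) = 1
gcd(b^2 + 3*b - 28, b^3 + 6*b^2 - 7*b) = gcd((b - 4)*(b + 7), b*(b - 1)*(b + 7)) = b + 7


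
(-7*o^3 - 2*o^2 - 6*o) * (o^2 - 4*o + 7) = -7*o^5 + 26*o^4 - 47*o^3 + 10*o^2 - 42*o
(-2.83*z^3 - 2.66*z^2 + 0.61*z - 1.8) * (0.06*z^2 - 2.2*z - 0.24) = -0.1698*z^5 + 6.0664*z^4 + 6.5678*z^3 - 0.8116*z^2 + 3.8136*z + 0.432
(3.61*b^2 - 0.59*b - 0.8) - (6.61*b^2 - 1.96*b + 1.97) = -3.0*b^2 + 1.37*b - 2.77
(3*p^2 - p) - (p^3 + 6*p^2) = -p^3 - 3*p^2 - p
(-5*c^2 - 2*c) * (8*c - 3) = -40*c^3 - c^2 + 6*c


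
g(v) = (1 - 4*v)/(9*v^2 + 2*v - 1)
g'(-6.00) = 0.01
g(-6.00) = 0.08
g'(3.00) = 0.04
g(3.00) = -0.13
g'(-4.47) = 0.03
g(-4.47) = 0.11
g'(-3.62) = 0.04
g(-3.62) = 0.14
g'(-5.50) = 0.02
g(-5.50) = 0.09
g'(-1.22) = 0.78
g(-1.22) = 0.59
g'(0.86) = 0.24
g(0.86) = -0.33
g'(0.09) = 1.20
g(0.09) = -0.86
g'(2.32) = 0.06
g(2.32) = -0.16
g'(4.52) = 0.02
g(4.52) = -0.09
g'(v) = (1 - 4*v)*(-18*v - 2)/(9*v^2 + 2*v - 1)^2 - 4/(9*v^2 + 2*v - 1) = 2*(18*v^2 - 9*v + 1)/(81*v^4 + 36*v^3 - 14*v^2 - 4*v + 1)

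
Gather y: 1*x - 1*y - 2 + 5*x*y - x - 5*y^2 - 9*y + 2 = -5*y^2 + y*(5*x - 10)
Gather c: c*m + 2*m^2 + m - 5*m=c*m + 2*m^2 - 4*m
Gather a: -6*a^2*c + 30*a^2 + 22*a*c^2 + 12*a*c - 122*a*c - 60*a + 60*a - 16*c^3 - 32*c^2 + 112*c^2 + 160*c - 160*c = a^2*(30 - 6*c) + a*(22*c^2 - 110*c) - 16*c^3 + 80*c^2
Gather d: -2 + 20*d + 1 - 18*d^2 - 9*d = -18*d^2 + 11*d - 1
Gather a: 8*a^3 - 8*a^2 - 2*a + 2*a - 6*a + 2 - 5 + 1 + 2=8*a^3 - 8*a^2 - 6*a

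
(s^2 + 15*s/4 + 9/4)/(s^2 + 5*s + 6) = (s + 3/4)/(s + 2)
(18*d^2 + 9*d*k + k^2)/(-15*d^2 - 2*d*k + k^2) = (-6*d - k)/(5*d - k)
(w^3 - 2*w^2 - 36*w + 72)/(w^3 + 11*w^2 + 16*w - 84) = (w - 6)/(w + 7)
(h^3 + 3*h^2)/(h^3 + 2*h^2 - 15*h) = h*(h + 3)/(h^2 + 2*h - 15)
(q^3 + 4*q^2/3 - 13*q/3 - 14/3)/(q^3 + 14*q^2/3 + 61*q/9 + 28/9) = 3*(q - 2)/(3*q + 4)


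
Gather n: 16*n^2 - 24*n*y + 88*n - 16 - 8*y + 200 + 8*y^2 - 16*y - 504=16*n^2 + n*(88 - 24*y) + 8*y^2 - 24*y - 320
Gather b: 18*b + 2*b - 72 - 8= 20*b - 80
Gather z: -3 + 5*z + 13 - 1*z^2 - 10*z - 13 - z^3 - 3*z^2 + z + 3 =-z^3 - 4*z^2 - 4*z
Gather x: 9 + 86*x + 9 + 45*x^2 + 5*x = 45*x^2 + 91*x + 18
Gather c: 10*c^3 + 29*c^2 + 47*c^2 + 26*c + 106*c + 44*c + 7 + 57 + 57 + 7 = 10*c^3 + 76*c^2 + 176*c + 128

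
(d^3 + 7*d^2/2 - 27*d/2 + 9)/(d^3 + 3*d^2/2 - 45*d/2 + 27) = (d - 1)/(d - 3)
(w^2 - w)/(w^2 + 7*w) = (w - 1)/(w + 7)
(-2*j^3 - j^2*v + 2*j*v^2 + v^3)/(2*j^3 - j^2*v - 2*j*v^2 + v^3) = (2*j + v)/(-2*j + v)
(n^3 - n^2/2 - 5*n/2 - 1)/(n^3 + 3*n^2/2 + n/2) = (n - 2)/n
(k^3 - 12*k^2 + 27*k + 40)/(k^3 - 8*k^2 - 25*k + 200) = (k + 1)/(k + 5)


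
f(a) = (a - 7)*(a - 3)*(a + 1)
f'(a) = (a - 7)*(a - 3) + (a - 7)*(a + 1) + (a - 3)*(a + 1) = 3*a^2 - 18*a + 11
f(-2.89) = -110.10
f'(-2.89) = 88.08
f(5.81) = -22.77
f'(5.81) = 7.69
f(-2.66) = -90.76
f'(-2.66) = 80.11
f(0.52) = 24.43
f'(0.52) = 2.45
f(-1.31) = -11.10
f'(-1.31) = 39.73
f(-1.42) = -15.63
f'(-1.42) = 42.61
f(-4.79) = -348.09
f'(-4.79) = 166.05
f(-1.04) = -1.30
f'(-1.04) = 32.96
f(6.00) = -21.00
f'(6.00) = 11.00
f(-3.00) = -120.00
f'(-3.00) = 92.00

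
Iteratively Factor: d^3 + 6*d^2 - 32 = (d + 4)*(d^2 + 2*d - 8) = (d + 4)^2*(d - 2)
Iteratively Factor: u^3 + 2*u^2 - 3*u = (u + 3)*(u^2 - u) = u*(u + 3)*(u - 1)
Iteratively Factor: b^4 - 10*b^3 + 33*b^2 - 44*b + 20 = (b - 2)*(b^3 - 8*b^2 + 17*b - 10) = (b - 2)*(b - 1)*(b^2 - 7*b + 10) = (b - 2)^2*(b - 1)*(b - 5)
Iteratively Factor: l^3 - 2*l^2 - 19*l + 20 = (l - 1)*(l^2 - l - 20) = (l - 1)*(l + 4)*(l - 5)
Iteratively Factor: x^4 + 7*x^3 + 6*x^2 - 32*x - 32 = (x + 4)*(x^3 + 3*x^2 - 6*x - 8) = (x + 1)*(x + 4)*(x^2 + 2*x - 8) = (x + 1)*(x + 4)^2*(x - 2)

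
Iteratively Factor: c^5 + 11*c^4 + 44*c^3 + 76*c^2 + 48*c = (c)*(c^4 + 11*c^3 + 44*c^2 + 76*c + 48) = c*(c + 2)*(c^3 + 9*c^2 + 26*c + 24) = c*(c + 2)^2*(c^2 + 7*c + 12) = c*(c + 2)^2*(c + 4)*(c + 3)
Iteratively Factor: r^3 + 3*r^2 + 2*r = (r + 2)*(r^2 + r) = (r + 1)*(r + 2)*(r)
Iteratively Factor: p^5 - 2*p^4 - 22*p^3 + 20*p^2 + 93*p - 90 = (p - 1)*(p^4 - p^3 - 23*p^2 - 3*p + 90) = (p - 1)*(p + 3)*(p^3 - 4*p^2 - 11*p + 30) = (p - 1)*(p + 3)^2*(p^2 - 7*p + 10) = (p - 2)*(p - 1)*(p + 3)^2*(p - 5)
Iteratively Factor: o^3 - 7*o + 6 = (o - 2)*(o^2 + 2*o - 3) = (o - 2)*(o + 3)*(o - 1)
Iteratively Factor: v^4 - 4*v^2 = (v)*(v^3 - 4*v) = v^2*(v^2 - 4) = v^2*(v + 2)*(v - 2)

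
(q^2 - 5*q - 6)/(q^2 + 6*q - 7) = (q^2 - 5*q - 6)/(q^2 + 6*q - 7)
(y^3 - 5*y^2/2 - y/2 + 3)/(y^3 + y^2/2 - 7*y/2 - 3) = (2*y - 3)/(2*y + 3)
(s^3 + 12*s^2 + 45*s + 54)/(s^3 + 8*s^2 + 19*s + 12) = (s^2 + 9*s + 18)/(s^2 + 5*s + 4)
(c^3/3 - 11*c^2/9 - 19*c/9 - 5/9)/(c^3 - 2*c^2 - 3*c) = (3*c^2 - 14*c - 5)/(9*c*(c - 3))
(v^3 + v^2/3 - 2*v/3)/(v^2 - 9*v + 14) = v*(3*v^2 + v - 2)/(3*(v^2 - 9*v + 14))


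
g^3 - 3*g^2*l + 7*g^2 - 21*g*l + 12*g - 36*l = (g + 3)*(g + 4)*(g - 3*l)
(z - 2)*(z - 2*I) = z^2 - 2*z - 2*I*z + 4*I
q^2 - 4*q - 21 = (q - 7)*(q + 3)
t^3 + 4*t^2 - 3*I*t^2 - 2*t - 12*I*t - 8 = (t + 4)*(t - 2*I)*(t - I)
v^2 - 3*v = v*(v - 3)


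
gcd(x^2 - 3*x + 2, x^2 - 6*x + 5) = x - 1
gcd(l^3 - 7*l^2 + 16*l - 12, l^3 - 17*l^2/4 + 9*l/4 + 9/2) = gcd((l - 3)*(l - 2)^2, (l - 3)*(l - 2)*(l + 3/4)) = l^2 - 5*l + 6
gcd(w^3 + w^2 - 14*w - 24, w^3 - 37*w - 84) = w + 3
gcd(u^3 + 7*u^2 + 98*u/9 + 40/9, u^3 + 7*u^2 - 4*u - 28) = 1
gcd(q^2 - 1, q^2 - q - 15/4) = 1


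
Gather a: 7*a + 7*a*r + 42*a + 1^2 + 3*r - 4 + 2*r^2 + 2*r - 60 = a*(7*r + 49) + 2*r^2 + 5*r - 63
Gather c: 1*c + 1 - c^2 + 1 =-c^2 + c + 2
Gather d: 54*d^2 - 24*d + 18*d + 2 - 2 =54*d^2 - 6*d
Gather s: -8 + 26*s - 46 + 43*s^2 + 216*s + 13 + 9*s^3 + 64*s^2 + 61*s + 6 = 9*s^3 + 107*s^2 + 303*s - 35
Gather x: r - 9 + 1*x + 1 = r + x - 8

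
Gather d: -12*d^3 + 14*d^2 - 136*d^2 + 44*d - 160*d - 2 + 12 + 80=-12*d^3 - 122*d^2 - 116*d + 90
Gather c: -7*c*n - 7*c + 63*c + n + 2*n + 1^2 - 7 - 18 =c*(56 - 7*n) + 3*n - 24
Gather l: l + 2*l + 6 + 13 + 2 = 3*l + 21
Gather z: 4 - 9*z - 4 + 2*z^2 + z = 2*z^2 - 8*z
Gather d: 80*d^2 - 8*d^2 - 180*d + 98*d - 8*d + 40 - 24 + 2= 72*d^2 - 90*d + 18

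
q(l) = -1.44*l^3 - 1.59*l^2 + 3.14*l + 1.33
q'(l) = -4.32*l^2 - 3.18*l + 3.14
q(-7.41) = 476.65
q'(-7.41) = -210.50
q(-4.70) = 100.95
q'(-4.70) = -77.34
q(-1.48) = -2.13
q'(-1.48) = -1.62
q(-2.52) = 6.36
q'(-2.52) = -16.28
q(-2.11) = 1.15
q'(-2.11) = -9.38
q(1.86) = -7.60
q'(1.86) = -17.72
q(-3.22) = 22.81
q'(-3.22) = -31.41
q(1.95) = -9.27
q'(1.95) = -19.49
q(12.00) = -2678.27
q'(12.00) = -657.10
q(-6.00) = 236.29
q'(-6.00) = -133.30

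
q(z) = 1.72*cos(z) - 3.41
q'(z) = -1.72*sin(z)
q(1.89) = -3.95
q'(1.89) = -1.63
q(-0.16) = -1.71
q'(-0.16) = 0.27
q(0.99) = -2.47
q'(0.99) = -1.44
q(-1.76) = -3.73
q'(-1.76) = 1.69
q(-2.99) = -5.11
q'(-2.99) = 0.26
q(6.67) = -1.82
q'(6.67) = -0.65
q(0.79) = -2.20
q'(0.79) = -1.22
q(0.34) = -1.79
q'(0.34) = -0.57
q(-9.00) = -4.98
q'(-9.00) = 0.71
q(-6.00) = -1.76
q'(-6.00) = -0.48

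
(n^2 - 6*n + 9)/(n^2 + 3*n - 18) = (n - 3)/(n + 6)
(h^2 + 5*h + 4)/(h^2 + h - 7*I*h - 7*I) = (h + 4)/(h - 7*I)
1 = 1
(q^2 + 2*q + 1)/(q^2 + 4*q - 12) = (q^2 + 2*q + 1)/(q^2 + 4*q - 12)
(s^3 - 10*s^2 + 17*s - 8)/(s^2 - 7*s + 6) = (s^2 - 9*s + 8)/(s - 6)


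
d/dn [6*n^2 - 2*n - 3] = 12*n - 2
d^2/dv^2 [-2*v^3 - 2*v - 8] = -12*v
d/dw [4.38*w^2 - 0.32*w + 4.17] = 8.76*w - 0.32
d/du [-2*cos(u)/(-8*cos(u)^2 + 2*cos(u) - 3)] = 2*(-sin(u) + 2*sin(3*u))/(2*cos(u) - 4*cos(2*u) - 7)^2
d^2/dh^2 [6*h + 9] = 0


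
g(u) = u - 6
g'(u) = 1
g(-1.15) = -7.15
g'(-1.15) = 1.00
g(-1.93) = -7.93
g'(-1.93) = 1.00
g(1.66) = -4.34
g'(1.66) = 1.00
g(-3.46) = -9.46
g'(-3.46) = 1.00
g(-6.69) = -12.69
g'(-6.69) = 1.00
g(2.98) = -3.02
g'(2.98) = 1.00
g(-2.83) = -8.83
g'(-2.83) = 1.00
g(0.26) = -5.74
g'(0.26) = 1.00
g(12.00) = 6.00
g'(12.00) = 1.00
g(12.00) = 6.00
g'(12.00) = 1.00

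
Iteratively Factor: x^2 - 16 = (x - 4)*(x + 4)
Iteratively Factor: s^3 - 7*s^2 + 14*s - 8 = (s - 1)*(s^2 - 6*s + 8) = (s - 2)*(s - 1)*(s - 4)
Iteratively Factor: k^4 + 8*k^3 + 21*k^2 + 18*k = (k)*(k^3 + 8*k^2 + 21*k + 18) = k*(k + 3)*(k^2 + 5*k + 6) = k*(k + 2)*(k + 3)*(k + 3)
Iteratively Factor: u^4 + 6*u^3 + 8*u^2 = (u)*(u^3 + 6*u^2 + 8*u) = u*(u + 4)*(u^2 + 2*u) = u*(u + 2)*(u + 4)*(u)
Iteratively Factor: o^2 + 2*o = (o + 2)*(o)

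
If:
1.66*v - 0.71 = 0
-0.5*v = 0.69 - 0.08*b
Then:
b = 11.30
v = 0.43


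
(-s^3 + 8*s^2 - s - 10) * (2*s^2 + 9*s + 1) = -2*s^5 + 7*s^4 + 69*s^3 - 21*s^2 - 91*s - 10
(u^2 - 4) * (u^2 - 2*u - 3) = u^4 - 2*u^3 - 7*u^2 + 8*u + 12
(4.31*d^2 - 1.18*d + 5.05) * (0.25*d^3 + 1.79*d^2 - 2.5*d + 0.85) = 1.0775*d^5 + 7.4199*d^4 - 11.6247*d^3 + 15.653*d^2 - 13.628*d + 4.2925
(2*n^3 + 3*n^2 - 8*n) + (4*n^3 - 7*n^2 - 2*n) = 6*n^3 - 4*n^2 - 10*n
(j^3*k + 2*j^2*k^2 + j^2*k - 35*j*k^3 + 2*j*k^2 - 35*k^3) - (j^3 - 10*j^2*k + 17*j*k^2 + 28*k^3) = j^3*k - j^3 + 2*j^2*k^2 + 11*j^2*k - 35*j*k^3 - 15*j*k^2 - 63*k^3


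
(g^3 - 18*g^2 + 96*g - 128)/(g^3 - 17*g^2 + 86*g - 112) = (g - 8)/(g - 7)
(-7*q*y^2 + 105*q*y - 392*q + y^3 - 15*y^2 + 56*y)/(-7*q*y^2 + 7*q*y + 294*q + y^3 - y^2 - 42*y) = (y - 8)/(y + 6)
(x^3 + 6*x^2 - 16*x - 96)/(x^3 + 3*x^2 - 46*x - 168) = (x - 4)/(x - 7)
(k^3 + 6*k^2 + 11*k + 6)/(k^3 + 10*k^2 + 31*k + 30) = (k + 1)/(k + 5)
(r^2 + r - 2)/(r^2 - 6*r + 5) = (r + 2)/(r - 5)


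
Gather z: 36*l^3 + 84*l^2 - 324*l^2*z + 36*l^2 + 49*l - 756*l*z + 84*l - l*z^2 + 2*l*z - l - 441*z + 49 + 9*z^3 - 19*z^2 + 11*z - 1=36*l^3 + 120*l^2 + 132*l + 9*z^3 + z^2*(-l - 19) + z*(-324*l^2 - 754*l - 430) + 48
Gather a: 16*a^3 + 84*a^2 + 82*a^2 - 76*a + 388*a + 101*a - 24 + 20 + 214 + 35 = 16*a^3 + 166*a^2 + 413*a + 245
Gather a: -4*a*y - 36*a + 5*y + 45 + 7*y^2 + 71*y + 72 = a*(-4*y - 36) + 7*y^2 + 76*y + 117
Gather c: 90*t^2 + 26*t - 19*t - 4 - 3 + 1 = 90*t^2 + 7*t - 6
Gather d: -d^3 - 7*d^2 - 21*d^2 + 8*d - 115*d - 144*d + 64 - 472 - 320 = -d^3 - 28*d^2 - 251*d - 728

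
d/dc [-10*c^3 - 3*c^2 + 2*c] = -30*c^2 - 6*c + 2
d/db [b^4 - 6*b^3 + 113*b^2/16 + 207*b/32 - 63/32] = 4*b^3 - 18*b^2 + 113*b/8 + 207/32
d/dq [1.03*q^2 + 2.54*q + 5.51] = 2.06*q + 2.54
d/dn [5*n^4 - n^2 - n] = 20*n^3 - 2*n - 1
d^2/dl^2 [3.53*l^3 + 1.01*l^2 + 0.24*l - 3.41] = 21.18*l + 2.02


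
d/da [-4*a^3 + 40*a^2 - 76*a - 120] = -12*a^2 + 80*a - 76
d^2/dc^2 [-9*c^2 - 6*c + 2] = -18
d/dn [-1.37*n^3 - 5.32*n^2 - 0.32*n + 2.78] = -4.11*n^2 - 10.64*n - 0.32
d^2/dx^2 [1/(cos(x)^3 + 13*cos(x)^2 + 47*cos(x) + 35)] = ((191*cos(x) + 104*cos(2*x) + 9*cos(3*x))*(cos(x)^3 + 13*cos(x)^2 + 47*cos(x) + 35)/4 + 2*(3*cos(x)^2 + 26*cos(x) + 47)^2*sin(x)^2)/(cos(x)^3 + 13*cos(x)^2 + 47*cos(x) + 35)^3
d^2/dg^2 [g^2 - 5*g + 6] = 2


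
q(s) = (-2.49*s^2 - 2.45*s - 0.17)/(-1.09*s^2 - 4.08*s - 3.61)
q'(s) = (-4.98*s - 2.45)/(-1.09*s^2 - 4.08*s - 3.61) + (2.18*s + 4.08)*(-2.49*s^2 - 2.45*s - 0.17)/(-1.09*s^2 - 4.08*s - 3.61)^2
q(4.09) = 1.35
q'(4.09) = 0.14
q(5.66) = 1.52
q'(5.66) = 0.09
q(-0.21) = -0.08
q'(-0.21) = 0.61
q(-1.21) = 3.16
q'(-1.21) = -30.24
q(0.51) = 0.35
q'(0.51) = 0.53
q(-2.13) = -46.22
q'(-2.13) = 252.99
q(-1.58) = -21.81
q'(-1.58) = -73.21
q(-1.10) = 1.11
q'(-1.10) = -11.09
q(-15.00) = 2.79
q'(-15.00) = 0.04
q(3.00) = 1.17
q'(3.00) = 0.19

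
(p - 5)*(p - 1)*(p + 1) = p^3 - 5*p^2 - p + 5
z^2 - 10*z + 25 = (z - 5)^2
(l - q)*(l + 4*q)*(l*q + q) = l^3*q + 3*l^2*q^2 + l^2*q - 4*l*q^3 + 3*l*q^2 - 4*q^3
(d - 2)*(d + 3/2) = d^2 - d/2 - 3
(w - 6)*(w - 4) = w^2 - 10*w + 24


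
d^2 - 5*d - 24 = (d - 8)*(d + 3)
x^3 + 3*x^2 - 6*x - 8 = (x - 2)*(x + 1)*(x + 4)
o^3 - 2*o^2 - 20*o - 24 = (o - 6)*(o + 2)^2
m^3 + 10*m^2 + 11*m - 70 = (m - 2)*(m + 5)*(m + 7)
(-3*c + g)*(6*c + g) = -18*c^2 + 3*c*g + g^2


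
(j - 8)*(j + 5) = j^2 - 3*j - 40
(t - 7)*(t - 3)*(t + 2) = t^3 - 8*t^2 + t + 42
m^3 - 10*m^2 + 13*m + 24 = (m - 8)*(m - 3)*(m + 1)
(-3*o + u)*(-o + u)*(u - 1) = 3*o^2*u - 3*o^2 - 4*o*u^2 + 4*o*u + u^3 - u^2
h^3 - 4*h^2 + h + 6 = (h - 3)*(h - 2)*(h + 1)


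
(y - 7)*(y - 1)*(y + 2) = y^3 - 6*y^2 - 9*y + 14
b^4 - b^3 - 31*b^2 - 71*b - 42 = (b - 7)*(b + 1)*(b + 2)*(b + 3)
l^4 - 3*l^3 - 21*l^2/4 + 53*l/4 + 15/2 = (l - 3)*(l - 5/2)*(l + 1/2)*(l + 2)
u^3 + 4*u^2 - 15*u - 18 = (u - 3)*(u + 1)*(u + 6)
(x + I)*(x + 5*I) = x^2 + 6*I*x - 5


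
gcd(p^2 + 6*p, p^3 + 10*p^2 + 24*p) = p^2 + 6*p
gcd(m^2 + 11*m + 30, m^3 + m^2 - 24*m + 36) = m + 6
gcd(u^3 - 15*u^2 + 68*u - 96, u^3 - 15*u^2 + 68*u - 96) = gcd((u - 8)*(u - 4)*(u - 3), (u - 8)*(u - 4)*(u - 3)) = u^3 - 15*u^2 + 68*u - 96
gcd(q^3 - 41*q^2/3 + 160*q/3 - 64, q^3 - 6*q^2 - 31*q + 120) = q^2 - 11*q + 24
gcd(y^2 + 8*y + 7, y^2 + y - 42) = y + 7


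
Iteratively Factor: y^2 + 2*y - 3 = (y + 3)*(y - 1)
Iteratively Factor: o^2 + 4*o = (o)*(o + 4)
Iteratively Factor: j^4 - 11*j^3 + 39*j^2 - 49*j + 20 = (j - 1)*(j^3 - 10*j^2 + 29*j - 20) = (j - 5)*(j - 1)*(j^2 - 5*j + 4) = (j - 5)*(j - 1)^2*(j - 4)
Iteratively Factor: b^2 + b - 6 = (b + 3)*(b - 2)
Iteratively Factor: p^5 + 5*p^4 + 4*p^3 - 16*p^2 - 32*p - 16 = (p + 2)*(p^4 + 3*p^3 - 2*p^2 - 12*p - 8) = (p + 2)^2*(p^3 + p^2 - 4*p - 4) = (p + 2)^3*(p^2 - p - 2) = (p - 2)*(p + 2)^3*(p + 1)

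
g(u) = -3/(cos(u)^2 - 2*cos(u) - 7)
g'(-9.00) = -0.25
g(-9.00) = 0.69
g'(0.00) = 0.00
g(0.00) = 0.38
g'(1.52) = 0.11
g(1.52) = 0.42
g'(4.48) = -0.17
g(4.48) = 0.46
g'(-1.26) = -0.07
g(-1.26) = 0.40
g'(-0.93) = -0.03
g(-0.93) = 0.38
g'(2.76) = 0.23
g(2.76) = 0.70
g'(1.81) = 0.17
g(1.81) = 0.46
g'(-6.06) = 0.00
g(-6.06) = 0.38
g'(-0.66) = -0.01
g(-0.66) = 0.38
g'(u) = -3*(2*sin(u)*cos(u) - 2*sin(u))/(cos(u)^2 - 2*cos(u) - 7)^2 = 6*(1 - cos(u))*sin(u)/(sin(u)^2 + 2*cos(u) + 6)^2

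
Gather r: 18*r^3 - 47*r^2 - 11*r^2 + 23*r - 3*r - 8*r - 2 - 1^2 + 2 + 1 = 18*r^3 - 58*r^2 + 12*r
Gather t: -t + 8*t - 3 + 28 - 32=7*t - 7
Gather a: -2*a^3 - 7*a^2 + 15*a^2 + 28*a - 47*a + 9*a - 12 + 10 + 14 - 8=-2*a^3 + 8*a^2 - 10*a + 4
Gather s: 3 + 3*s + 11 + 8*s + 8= 11*s + 22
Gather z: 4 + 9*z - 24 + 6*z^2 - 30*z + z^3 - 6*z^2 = z^3 - 21*z - 20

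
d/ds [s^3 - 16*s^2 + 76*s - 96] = 3*s^2 - 32*s + 76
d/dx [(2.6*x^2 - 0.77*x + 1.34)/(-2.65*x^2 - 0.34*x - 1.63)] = (-2.9245*x^2 - 1.374*x + 1.7107)/(7.0225*x^4 + 1.802*x^3 + 8.7546*x^2 + 1.1084*x + 2.6569)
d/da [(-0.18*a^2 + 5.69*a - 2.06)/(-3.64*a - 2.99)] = (0.6552*a^2 + 1.0764*a - 24.5115)/(13.2496*a^2 + 21.7672*a + 8.9401)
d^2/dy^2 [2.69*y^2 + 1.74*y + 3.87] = 5.38000000000000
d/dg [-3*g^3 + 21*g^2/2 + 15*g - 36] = -9*g^2 + 21*g + 15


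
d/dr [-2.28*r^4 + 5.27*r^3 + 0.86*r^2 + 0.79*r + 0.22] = -9.12*r^3 + 15.81*r^2 + 1.72*r + 0.79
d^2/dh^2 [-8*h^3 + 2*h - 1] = -48*h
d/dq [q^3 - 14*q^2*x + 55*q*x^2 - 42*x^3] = 3*q^2 - 28*q*x + 55*x^2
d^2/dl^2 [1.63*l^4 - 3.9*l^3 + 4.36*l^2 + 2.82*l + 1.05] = 19.56*l^2 - 23.4*l + 8.72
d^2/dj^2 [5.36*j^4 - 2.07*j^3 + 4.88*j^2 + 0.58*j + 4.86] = 64.32*j^2 - 12.42*j + 9.76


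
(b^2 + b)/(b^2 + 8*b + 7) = b/(b + 7)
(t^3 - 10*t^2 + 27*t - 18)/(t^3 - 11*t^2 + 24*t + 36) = (t^2 - 4*t + 3)/(t^2 - 5*t - 6)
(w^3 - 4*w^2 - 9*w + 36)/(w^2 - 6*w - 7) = (-w^3 + 4*w^2 + 9*w - 36)/(-w^2 + 6*w + 7)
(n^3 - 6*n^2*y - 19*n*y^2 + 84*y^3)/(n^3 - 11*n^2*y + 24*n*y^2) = (-n^2 + 3*n*y + 28*y^2)/(n*(-n + 8*y))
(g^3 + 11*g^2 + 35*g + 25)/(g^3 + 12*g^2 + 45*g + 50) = (g + 1)/(g + 2)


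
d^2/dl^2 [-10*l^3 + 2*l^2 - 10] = 4 - 60*l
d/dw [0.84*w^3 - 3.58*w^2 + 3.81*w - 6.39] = 2.52*w^2 - 7.16*w + 3.81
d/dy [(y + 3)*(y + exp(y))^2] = (y + exp(y))*(y + 2*(y + 3)*(exp(y) + 1) + exp(y))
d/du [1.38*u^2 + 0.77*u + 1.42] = 2.76*u + 0.77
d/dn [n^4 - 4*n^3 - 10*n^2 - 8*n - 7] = 4*n^3 - 12*n^2 - 20*n - 8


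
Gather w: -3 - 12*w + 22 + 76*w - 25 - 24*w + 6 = 40*w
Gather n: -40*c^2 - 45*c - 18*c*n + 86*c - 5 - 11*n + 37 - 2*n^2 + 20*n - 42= -40*c^2 + 41*c - 2*n^2 + n*(9 - 18*c) - 10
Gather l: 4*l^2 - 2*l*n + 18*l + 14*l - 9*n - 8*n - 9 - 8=4*l^2 + l*(32 - 2*n) - 17*n - 17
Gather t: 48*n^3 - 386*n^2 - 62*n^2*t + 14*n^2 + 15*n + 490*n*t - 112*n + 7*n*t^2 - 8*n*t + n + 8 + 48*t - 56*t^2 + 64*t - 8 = 48*n^3 - 372*n^2 - 96*n + t^2*(7*n - 56) + t*(-62*n^2 + 482*n + 112)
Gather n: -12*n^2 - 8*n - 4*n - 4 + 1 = -12*n^2 - 12*n - 3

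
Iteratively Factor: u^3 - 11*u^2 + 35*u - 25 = (u - 5)*(u^2 - 6*u + 5) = (u - 5)^2*(u - 1)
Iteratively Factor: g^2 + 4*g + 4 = (g + 2)*(g + 2)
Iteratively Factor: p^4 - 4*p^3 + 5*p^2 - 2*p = (p - 1)*(p^3 - 3*p^2 + 2*p) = p*(p - 1)*(p^2 - 3*p + 2) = p*(p - 2)*(p - 1)*(p - 1)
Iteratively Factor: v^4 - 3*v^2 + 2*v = (v - 1)*(v^3 + v^2 - 2*v) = (v - 1)*(v + 2)*(v^2 - v) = v*(v - 1)*(v + 2)*(v - 1)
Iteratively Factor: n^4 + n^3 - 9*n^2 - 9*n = (n + 3)*(n^3 - 2*n^2 - 3*n) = n*(n + 3)*(n^2 - 2*n - 3) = n*(n - 3)*(n + 3)*(n + 1)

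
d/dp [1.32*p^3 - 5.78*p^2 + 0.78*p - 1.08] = 3.96*p^2 - 11.56*p + 0.78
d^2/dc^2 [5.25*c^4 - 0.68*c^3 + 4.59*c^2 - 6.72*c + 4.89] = 63.0*c^2 - 4.08*c + 9.18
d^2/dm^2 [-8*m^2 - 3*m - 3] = -16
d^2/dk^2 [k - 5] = 0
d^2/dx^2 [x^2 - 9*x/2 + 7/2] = 2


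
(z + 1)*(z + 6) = z^2 + 7*z + 6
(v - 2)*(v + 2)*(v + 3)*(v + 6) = v^4 + 9*v^3 + 14*v^2 - 36*v - 72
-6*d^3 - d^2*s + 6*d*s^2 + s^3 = (-d + s)*(d + s)*(6*d + s)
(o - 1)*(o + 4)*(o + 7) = o^3 + 10*o^2 + 17*o - 28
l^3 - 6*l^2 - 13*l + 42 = (l - 7)*(l - 2)*(l + 3)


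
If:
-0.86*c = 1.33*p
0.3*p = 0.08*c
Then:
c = 0.00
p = 0.00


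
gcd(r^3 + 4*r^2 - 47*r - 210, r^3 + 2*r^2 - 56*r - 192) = r + 6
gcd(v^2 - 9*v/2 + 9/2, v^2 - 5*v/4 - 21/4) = v - 3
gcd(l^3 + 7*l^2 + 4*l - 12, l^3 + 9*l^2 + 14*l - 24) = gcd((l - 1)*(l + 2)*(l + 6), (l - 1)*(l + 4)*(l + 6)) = l^2 + 5*l - 6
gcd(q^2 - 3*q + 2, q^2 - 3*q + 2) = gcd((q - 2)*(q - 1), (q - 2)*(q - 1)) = q^2 - 3*q + 2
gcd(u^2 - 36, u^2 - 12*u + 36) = u - 6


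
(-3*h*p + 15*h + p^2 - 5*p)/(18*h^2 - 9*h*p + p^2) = (p - 5)/(-6*h + p)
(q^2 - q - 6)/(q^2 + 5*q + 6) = (q - 3)/(q + 3)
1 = 1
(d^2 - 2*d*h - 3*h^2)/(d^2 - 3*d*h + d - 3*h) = (d + h)/(d + 1)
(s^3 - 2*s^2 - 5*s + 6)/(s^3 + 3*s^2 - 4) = (s - 3)/(s + 2)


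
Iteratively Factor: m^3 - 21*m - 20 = (m - 5)*(m^2 + 5*m + 4) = (m - 5)*(m + 1)*(m + 4)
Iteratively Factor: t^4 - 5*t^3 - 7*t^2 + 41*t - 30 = (t - 5)*(t^3 - 7*t + 6) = (t - 5)*(t - 1)*(t^2 + t - 6) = (t - 5)*(t - 1)*(t + 3)*(t - 2)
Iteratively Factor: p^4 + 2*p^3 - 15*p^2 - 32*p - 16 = (p + 4)*(p^3 - 2*p^2 - 7*p - 4) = (p + 1)*(p + 4)*(p^2 - 3*p - 4) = (p - 4)*(p + 1)*(p + 4)*(p + 1)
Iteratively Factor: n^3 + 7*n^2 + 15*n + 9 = (n + 1)*(n^2 + 6*n + 9) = (n + 1)*(n + 3)*(n + 3)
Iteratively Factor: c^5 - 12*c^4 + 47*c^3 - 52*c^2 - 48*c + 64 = (c - 1)*(c^4 - 11*c^3 + 36*c^2 - 16*c - 64) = (c - 4)*(c - 1)*(c^3 - 7*c^2 + 8*c + 16) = (c - 4)*(c - 1)*(c + 1)*(c^2 - 8*c + 16) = (c - 4)^2*(c - 1)*(c + 1)*(c - 4)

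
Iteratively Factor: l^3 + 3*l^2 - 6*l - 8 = (l - 2)*(l^2 + 5*l + 4) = (l - 2)*(l + 1)*(l + 4)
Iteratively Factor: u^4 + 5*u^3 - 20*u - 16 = (u - 2)*(u^3 + 7*u^2 + 14*u + 8) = (u - 2)*(u + 1)*(u^2 + 6*u + 8) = (u - 2)*(u + 1)*(u + 4)*(u + 2)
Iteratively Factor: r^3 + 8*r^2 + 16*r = (r + 4)*(r^2 + 4*r) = r*(r + 4)*(r + 4)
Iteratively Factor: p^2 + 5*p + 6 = (p + 3)*(p + 2)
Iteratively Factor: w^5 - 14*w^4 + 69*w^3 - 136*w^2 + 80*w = (w - 4)*(w^4 - 10*w^3 + 29*w^2 - 20*w) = w*(w - 4)*(w^3 - 10*w^2 + 29*w - 20) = w*(w - 4)*(w - 1)*(w^2 - 9*w + 20) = w*(w - 4)^2*(w - 1)*(w - 5)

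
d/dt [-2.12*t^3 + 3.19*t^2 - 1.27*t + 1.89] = -6.36*t^2 + 6.38*t - 1.27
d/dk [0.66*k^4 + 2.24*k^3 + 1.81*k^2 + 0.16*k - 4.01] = 2.64*k^3 + 6.72*k^2 + 3.62*k + 0.16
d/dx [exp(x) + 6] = exp(x)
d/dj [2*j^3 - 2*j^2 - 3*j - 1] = 6*j^2 - 4*j - 3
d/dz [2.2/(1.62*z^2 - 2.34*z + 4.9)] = (5.148 - 7.128*z)/(1.62*z^2 - 2.34*z + 4.9)^2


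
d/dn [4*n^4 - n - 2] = 16*n^3 - 1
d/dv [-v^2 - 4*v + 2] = -2*v - 4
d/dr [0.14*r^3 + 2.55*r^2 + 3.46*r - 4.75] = 0.42*r^2 + 5.1*r + 3.46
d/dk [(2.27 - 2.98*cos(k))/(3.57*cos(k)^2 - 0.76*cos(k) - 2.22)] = (-10.6386*cos(k)^2 + 16.2078*cos(k) - 8.3408)*sin(k)/(12.7449*cos(k)^4 - 5.4264*cos(k)^3 - 15.2732*cos(k)^2 + 3.3744*cos(k) + 4.9284)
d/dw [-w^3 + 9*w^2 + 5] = 3*w*(6 - w)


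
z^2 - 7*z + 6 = (z - 6)*(z - 1)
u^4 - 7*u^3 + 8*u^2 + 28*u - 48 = (u - 4)*(u - 3)*(u - 2)*(u + 2)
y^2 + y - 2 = (y - 1)*(y + 2)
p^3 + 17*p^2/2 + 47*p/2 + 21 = (p + 2)*(p + 3)*(p + 7/2)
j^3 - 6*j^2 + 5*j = j*(j - 5)*(j - 1)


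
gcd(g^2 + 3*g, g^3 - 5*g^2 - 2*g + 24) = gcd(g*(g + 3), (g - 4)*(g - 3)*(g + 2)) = 1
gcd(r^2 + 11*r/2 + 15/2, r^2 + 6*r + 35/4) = r + 5/2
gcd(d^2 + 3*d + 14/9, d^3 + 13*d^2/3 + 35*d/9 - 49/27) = d + 7/3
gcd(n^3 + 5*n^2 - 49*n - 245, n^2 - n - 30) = n + 5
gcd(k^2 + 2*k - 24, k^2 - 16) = k - 4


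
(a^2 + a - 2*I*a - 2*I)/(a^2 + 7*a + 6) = (a - 2*I)/(a + 6)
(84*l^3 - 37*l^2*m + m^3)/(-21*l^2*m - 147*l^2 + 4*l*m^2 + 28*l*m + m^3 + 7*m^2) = (-4*l + m)/(m + 7)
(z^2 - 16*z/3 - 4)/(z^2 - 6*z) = (z + 2/3)/z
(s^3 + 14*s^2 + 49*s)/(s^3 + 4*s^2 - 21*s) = (s + 7)/(s - 3)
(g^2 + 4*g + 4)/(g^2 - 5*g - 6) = (g^2 + 4*g + 4)/(g^2 - 5*g - 6)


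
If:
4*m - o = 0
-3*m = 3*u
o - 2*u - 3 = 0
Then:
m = 1/2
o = 2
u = -1/2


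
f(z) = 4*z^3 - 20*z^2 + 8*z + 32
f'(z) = 12*z^2 - 40*z + 8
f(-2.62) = -198.19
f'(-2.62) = 195.17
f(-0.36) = 26.34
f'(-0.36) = 23.96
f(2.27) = -6.11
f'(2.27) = -20.97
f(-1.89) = -81.57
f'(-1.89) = 126.47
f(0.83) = 27.15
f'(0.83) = -16.93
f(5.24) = 100.28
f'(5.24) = 127.89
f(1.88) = 2.93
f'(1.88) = -24.79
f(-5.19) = -1107.44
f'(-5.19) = 538.83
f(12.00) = 4160.00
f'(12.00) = 1256.00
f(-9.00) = -4576.00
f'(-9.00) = 1340.00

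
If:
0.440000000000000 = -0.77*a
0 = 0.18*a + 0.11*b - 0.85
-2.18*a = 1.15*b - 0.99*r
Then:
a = -0.57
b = 8.66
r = 8.80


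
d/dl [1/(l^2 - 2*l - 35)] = 2*(1 - l)/(-l^2 + 2*l + 35)^2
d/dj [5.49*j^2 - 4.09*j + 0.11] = 10.98*j - 4.09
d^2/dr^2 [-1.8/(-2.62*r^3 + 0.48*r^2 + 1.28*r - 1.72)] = ((1.728 - 28.296*r)*(2.62*r^3 - 0.48*r^2 - 1.28*r + 1.72) + 1.8*(-15.72*r^2 + 1.92*r + 2.56)*(-7.86*r^2 + 0.96*r + 1.28))/(2.62*r^3 - 0.48*r^2 - 1.28*r + 1.72)^3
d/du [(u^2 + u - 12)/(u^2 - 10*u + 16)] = (-11*u^2 + 56*u - 104)/(u^4 - 20*u^3 + 132*u^2 - 320*u + 256)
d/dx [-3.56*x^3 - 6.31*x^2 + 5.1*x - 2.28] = -10.68*x^2 - 12.62*x + 5.1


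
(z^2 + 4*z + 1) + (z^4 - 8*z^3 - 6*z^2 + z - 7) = z^4 - 8*z^3 - 5*z^2 + 5*z - 6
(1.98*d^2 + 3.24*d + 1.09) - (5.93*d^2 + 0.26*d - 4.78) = -3.95*d^2 + 2.98*d + 5.87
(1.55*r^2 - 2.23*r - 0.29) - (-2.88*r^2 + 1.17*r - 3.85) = 4.43*r^2 - 3.4*r + 3.56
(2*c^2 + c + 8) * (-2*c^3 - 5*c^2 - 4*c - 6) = -4*c^5 - 12*c^4 - 29*c^3 - 56*c^2 - 38*c - 48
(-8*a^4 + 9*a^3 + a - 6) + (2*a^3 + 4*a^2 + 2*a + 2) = -8*a^4 + 11*a^3 + 4*a^2 + 3*a - 4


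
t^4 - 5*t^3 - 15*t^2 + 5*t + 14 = (t - 7)*(t - 1)*(t + 1)*(t + 2)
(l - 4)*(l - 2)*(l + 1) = l^3 - 5*l^2 + 2*l + 8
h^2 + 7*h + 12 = (h + 3)*(h + 4)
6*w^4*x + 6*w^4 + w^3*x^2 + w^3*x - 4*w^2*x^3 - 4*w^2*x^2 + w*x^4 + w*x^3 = (-3*w + x)*(-2*w + x)*(w + x)*(w*x + w)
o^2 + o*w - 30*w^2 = (o - 5*w)*(o + 6*w)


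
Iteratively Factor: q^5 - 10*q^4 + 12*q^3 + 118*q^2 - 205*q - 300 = (q - 5)*(q^4 - 5*q^3 - 13*q^2 + 53*q + 60) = (q - 5)*(q + 3)*(q^3 - 8*q^2 + 11*q + 20) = (q - 5)*(q - 4)*(q + 3)*(q^2 - 4*q - 5) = (q - 5)^2*(q - 4)*(q + 3)*(q + 1)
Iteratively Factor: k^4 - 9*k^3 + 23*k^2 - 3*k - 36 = (k + 1)*(k^3 - 10*k^2 + 33*k - 36) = (k - 4)*(k + 1)*(k^2 - 6*k + 9) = (k - 4)*(k - 3)*(k + 1)*(k - 3)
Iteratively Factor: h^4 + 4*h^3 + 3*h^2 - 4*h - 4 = (h + 2)*(h^3 + 2*h^2 - h - 2) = (h + 1)*(h + 2)*(h^2 + h - 2) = (h - 1)*(h + 1)*(h + 2)*(h + 2)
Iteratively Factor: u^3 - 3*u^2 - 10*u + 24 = (u - 4)*(u^2 + u - 6) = (u - 4)*(u + 3)*(u - 2)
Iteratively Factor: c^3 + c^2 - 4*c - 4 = (c + 2)*(c^2 - c - 2) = (c + 1)*(c + 2)*(c - 2)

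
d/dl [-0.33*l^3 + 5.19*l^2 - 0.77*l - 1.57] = -0.99*l^2 + 10.38*l - 0.77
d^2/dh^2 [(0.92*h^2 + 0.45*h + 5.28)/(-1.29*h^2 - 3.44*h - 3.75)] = (-1.77635683940025e-15*h^4 + 6.667494*h^3 - 26.015688*h^2 - 127.521918*h - 88.143816)/(2.146689*h^6 + 17.173512*h^5 + 64.517157*h^4 + 140.553584*h^3 + 187.549875*h^2 + 145.125*h + 52.734375)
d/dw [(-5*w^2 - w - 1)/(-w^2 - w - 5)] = 4*(w^2 + 12*w + 1)/(w^4 + 2*w^3 + 11*w^2 + 10*w + 25)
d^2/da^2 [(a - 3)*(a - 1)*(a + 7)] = 6*a + 6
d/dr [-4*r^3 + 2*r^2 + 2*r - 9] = -12*r^2 + 4*r + 2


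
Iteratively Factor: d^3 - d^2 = (d)*(d^2 - d) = d*(d - 1)*(d)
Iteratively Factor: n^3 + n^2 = (n)*(n^2 + n) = n*(n + 1)*(n)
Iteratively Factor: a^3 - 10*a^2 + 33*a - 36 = (a - 3)*(a^2 - 7*a + 12) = (a - 3)^2*(a - 4)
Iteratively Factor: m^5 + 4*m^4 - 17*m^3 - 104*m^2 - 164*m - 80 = (m - 5)*(m^4 + 9*m^3 + 28*m^2 + 36*m + 16) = (m - 5)*(m + 2)*(m^3 + 7*m^2 + 14*m + 8) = (m - 5)*(m + 1)*(m + 2)*(m^2 + 6*m + 8) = (m - 5)*(m + 1)*(m + 2)*(m + 4)*(m + 2)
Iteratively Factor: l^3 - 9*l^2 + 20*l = (l - 4)*(l^2 - 5*l) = (l - 5)*(l - 4)*(l)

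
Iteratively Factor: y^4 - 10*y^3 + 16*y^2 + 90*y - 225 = (y - 3)*(y^3 - 7*y^2 - 5*y + 75) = (y - 5)*(y - 3)*(y^2 - 2*y - 15) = (y - 5)^2*(y - 3)*(y + 3)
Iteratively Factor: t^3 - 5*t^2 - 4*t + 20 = (t + 2)*(t^2 - 7*t + 10) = (t - 2)*(t + 2)*(t - 5)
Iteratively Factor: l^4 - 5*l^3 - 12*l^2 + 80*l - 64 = (l - 1)*(l^3 - 4*l^2 - 16*l + 64) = (l - 4)*(l - 1)*(l^2 - 16) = (l - 4)*(l - 1)*(l + 4)*(l - 4)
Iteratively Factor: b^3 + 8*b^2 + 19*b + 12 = (b + 1)*(b^2 + 7*b + 12) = (b + 1)*(b + 3)*(b + 4)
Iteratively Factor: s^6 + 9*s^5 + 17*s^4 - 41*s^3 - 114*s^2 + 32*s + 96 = (s + 4)*(s^5 + 5*s^4 - 3*s^3 - 29*s^2 + 2*s + 24) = (s + 3)*(s + 4)*(s^4 + 2*s^3 - 9*s^2 - 2*s + 8) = (s - 1)*(s + 3)*(s + 4)*(s^3 + 3*s^2 - 6*s - 8) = (s - 2)*(s - 1)*(s + 3)*(s + 4)*(s^2 + 5*s + 4) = (s - 2)*(s - 1)*(s + 3)*(s + 4)^2*(s + 1)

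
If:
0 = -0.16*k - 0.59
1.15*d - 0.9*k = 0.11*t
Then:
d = 0.0956521739130435*t - 2.88586956521739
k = -3.69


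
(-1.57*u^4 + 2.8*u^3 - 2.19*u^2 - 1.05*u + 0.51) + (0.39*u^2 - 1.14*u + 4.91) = -1.57*u^4 + 2.8*u^3 - 1.8*u^2 - 2.19*u + 5.42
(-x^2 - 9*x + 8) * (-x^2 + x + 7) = x^4 + 8*x^3 - 24*x^2 - 55*x + 56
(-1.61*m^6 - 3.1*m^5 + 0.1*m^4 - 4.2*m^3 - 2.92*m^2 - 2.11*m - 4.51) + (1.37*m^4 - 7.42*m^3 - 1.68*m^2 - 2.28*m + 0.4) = -1.61*m^6 - 3.1*m^5 + 1.47*m^4 - 11.62*m^3 - 4.6*m^2 - 4.39*m - 4.11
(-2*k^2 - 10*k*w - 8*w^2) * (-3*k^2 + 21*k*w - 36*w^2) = 6*k^4 - 12*k^3*w - 114*k^2*w^2 + 192*k*w^3 + 288*w^4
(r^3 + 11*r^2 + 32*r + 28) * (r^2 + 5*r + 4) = r^5 + 16*r^4 + 91*r^3 + 232*r^2 + 268*r + 112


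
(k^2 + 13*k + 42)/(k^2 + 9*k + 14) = (k + 6)/(k + 2)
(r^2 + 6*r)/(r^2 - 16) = r*(r + 6)/(r^2 - 16)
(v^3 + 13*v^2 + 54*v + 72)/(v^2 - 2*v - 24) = (v^2 + 9*v + 18)/(v - 6)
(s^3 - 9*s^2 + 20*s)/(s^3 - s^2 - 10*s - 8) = s*(s - 5)/(s^2 + 3*s + 2)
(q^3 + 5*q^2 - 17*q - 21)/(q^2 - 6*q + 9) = (q^2 + 8*q + 7)/(q - 3)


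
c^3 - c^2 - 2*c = c*(c - 2)*(c + 1)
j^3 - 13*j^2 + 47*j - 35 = (j - 7)*(j - 5)*(j - 1)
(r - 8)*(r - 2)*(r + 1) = r^3 - 9*r^2 + 6*r + 16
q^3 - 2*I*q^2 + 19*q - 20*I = (q - 5*I)*(q - I)*(q + 4*I)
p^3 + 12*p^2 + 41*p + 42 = (p + 2)*(p + 3)*(p + 7)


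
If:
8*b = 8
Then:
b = 1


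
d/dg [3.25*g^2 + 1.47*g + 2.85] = 6.5*g + 1.47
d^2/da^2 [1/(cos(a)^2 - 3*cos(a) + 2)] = (-4*sin(a)^4 + 3*sin(a)^2 - 69*cos(a)/4 + 9*cos(3*a)/4 + 15)/((cos(a) - 2)^3*(cos(a) - 1)^3)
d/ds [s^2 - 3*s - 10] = 2*s - 3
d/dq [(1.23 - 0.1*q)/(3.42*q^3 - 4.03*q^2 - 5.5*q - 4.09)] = (0.684*q^3 - 13.0228*q^2 + 9.9138*q + 7.174)/(11.6964*q^6 - 27.5652*q^5 - 21.3791*q^4 + 16.3544*q^3 + 63.2154*q^2 + 44.99*q + 16.7281)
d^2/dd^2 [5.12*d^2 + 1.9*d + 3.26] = 10.2400000000000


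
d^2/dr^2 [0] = 0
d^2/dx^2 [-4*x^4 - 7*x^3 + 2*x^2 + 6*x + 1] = -48*x^2 - 42*x + 4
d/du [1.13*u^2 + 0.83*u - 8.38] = 2.26*u + 0.83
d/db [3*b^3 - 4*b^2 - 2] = b*(9*b - 8)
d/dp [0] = 0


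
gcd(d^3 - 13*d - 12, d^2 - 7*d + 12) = d - 4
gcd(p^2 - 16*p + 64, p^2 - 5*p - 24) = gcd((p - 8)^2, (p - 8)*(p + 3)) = p - 8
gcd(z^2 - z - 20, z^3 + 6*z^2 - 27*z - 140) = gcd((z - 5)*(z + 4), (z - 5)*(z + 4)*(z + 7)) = z^2 - z - 20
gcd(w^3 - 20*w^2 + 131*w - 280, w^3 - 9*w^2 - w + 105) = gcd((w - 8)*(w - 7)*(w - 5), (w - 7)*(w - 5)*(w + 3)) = w^2 - 12*w + 35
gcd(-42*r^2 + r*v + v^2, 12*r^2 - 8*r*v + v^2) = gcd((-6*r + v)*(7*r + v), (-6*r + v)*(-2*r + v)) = 6*r - v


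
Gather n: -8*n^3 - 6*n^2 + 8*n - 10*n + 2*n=-8*n^3 - 6*n^2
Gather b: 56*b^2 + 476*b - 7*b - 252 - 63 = 56*b^2 + 469*b - 315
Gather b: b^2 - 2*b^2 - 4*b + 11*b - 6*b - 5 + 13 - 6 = -b^2 + b + 2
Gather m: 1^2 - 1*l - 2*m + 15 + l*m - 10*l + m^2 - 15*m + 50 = -11*l + m^2 + m*(l - 17) + 66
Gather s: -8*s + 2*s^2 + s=2*s^2 - 7*s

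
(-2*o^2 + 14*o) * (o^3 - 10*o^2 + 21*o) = -2*o^5 + 34*o^4 - 182*o^3 + 294*o^2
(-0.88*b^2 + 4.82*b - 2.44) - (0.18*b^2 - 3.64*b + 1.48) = -1.06*b^2 + 8.46*b - 3.92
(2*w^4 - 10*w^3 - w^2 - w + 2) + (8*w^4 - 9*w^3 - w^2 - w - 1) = 10*w^4 - 19*w^3 - 2*w^2 - 2*w + 1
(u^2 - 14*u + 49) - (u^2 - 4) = 53 - 14*u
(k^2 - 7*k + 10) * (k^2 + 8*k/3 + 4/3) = k^4 - 13*k^3/3 - 22*k^2/3 + 52*k/3 + 40/3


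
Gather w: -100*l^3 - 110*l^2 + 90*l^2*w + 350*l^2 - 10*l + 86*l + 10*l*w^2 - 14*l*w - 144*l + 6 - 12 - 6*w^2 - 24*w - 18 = -100*l^3 + 240*l^2 - 68*l + w^2*(10*l - 6) + w*(90*l^2 - 14*l - 24) - 24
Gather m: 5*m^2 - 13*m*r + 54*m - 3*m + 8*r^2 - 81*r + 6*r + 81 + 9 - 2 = 5*m^2 + m*(51 - 13*r) + 8*r^2 - 75*r + 88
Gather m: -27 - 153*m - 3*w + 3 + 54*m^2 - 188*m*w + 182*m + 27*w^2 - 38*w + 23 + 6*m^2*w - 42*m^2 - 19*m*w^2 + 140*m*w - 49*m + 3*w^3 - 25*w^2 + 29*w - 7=m^2*(6*w + 12) + m*(-19*w^2 - 48*w - 20) + 3*w^3 + 2*w^2 - 12*w - 8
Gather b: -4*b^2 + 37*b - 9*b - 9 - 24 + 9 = -4*b^2 + 28*b - 24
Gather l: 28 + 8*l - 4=8*l + 24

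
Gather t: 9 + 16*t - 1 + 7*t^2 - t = 7*t^2 + 15*t + 8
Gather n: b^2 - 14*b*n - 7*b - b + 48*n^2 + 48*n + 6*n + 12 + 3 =b^2 - 8*b + 48*n^2 + n*(54 - 14*b) + 15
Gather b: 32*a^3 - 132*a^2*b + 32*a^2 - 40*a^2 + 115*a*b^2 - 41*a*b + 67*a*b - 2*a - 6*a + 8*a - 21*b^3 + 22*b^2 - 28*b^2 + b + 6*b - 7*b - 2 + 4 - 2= 32*a^3 - 8*a^2 - 21*b^3 + b^2*(115*a - 6) + b*(-132*a^2 + 26*a)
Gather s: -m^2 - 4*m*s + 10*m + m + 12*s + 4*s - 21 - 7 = -m^2 + 11*m + s*(16 - 4*m) - 28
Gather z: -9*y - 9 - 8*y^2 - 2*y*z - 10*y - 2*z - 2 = -8*y^2 - 19*y + z*(-2*y - 2) - 11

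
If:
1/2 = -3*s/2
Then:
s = -1/3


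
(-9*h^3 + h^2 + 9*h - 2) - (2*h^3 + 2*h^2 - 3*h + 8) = -11*h^3 - h^2 + 12*h - 10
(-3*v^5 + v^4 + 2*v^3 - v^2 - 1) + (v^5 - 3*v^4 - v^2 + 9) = -2*v^5 - 2*v^4 + 2*v^3 - 2*v^2 + 8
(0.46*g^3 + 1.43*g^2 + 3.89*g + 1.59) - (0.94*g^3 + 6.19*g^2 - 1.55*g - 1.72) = -0.48*g^3 - 4.76*g^2 + 5.44*g + 3.31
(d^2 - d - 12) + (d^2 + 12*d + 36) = 2*d^2 + 11*d + 24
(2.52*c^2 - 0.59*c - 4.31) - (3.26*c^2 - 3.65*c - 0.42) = -0.74*c^2 + 3.06*c - 3.89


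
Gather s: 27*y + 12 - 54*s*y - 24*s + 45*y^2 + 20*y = s*(-54*y - 24) + 45*y^2 + 47*y + 12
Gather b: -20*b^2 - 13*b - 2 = -20*b^2 - 13*b - 2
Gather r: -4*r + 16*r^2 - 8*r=16*r^2 - 12*r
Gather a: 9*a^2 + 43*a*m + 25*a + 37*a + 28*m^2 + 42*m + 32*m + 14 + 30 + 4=9*a^2 + a*(43*m + 62) + 28*m^2 + 74*m + 48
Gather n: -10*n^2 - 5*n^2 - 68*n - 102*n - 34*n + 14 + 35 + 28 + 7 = -15*n^2 - 204*n + 84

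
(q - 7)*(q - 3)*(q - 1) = q^3 - 11*q^2 + 31*q - 21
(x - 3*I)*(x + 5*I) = x^2 + 2*I*x + 15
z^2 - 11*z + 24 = (z - 8)*(z - 3)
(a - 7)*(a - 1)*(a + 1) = a^3 - 7*a^2 - a + 7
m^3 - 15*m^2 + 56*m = m*(m - 8)*(m - 7)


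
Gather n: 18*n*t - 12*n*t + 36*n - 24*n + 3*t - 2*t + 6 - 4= n*(6*t + 12) + t + 2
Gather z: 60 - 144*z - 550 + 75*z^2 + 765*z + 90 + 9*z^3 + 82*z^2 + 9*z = 9*z^3 + 157*z^2 + 630*z - 400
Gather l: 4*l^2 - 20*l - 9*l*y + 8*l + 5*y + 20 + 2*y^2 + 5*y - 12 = 4*l^2 + l*(-9*y - 12) + 2*y^2 + 10*y + 8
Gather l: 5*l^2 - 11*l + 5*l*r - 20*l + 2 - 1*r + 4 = 5*l^2 + l*(5*r - 31) - r + 6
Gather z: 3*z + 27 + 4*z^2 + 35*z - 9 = 4*z^2 + 38*z + 18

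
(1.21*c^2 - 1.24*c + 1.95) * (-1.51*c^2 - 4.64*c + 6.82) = -1.8271*c^4 - 3.742*c^3 + 11.0613*c^2 - 17.5048*c + 13.299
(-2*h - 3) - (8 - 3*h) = h - 11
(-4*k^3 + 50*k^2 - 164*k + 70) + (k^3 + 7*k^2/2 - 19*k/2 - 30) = -3*k^3 + 107*k^2/2 - 347*k/2 + 40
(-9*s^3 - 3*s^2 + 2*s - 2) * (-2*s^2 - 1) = 18*s^5 + 6*s^4 + 5*s^3 + 7*s^2 - 2*s + 2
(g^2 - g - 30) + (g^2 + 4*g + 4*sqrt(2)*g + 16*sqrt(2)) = 2*g^2 + 3*g + 4*sqrt(2)*g - 30 + 16*sqrt(2)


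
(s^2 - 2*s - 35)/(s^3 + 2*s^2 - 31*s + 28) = (s^2 - 2*s - 35)/(s^3 + 2*s^2 - 31*s + 28)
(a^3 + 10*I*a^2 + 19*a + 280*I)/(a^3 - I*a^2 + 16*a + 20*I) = (a^2 + 15*I*a - 56)/(a^2 + 4*I*a - 4)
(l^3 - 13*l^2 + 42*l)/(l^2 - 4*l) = (l^2 - 13*l + 42)/(l - 4)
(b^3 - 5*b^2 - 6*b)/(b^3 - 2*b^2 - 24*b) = (b + 1)/(b + 4)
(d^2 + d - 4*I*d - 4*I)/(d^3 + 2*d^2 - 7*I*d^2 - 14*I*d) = (d^2 + d*(1 - 4*I) - 4*I)/(d*(d^2 + d*(2 - 7*I) - 14*I))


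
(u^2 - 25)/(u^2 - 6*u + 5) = (u + 5)/(u - 1)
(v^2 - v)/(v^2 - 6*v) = (v - 1)/(v - 6)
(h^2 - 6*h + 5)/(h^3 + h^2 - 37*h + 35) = 1/(h + 7)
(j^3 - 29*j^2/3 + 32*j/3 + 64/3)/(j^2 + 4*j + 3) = (3*j^2 - 32*j + 64)/(3*(j + 3))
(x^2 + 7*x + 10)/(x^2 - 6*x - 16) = (x + 5)/(x - 8)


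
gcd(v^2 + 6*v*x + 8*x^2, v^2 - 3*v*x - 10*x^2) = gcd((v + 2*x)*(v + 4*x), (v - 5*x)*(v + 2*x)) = v + 2*x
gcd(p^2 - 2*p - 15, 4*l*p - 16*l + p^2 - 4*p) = 1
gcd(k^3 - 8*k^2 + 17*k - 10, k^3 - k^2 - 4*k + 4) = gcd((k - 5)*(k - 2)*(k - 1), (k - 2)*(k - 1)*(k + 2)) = k^2 - 3*k + 2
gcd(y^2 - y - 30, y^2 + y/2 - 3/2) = 1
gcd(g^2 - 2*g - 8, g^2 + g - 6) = 1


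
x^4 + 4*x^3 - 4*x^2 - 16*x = x*(x - 2)*(x + 2)*(x + 4)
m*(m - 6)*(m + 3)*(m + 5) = m^4 + 2*m^3 - 33*m^2 - 90*m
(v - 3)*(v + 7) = v^2 + 4*v - 21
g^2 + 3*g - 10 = (g - 2)*(g + 5)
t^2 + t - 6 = (t - 2)*(t + 3)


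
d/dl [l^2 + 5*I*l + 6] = 2*l + 5*I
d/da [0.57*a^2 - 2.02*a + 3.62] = 1.14*a - 2.02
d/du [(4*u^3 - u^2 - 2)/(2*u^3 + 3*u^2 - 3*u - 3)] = (14*u^4 - 24*u^3 - 21*u^2 + 18*u - 6)/(4*u^6 + 12*u^5 - 3*u^4 - 30*u^3 - 9*u^2 + 18*u + 9)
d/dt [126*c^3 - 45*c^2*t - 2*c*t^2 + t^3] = -45*c^2 - 4*c*t + 3*t^2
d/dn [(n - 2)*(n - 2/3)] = 2*n - 8/3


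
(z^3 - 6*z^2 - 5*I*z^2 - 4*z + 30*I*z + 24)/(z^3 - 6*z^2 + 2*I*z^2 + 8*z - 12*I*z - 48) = (z^2 - 5*I*z - 4)/(z^2 + 2*I*z + 8)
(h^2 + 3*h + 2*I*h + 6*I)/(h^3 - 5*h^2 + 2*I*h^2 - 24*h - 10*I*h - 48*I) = 1/(h - 8)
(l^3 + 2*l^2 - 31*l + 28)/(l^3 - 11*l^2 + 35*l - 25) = (l^2 + 3*l - 28)/(l^2 - 10*l + 25)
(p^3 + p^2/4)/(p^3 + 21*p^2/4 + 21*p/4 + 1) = p^2/(p^2 + 5*p + 4)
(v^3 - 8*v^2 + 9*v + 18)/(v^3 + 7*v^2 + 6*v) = (v^2 - 9*v + 18)/(v*(v + 6))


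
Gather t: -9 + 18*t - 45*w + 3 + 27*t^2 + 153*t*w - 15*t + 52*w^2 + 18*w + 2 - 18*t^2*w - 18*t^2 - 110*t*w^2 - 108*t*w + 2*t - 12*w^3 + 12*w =t^2*(9 - 18*w) + t*(-110*w^2 + 45*w + 5) - 12*w^3 + 52*w^2 - 15*w - 4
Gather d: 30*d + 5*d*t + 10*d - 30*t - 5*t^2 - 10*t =d*(5*t + 40) - 5*t^2 - 40*t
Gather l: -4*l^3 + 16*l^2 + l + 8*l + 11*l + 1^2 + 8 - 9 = -4*l^3 + 16*l^2 + 20*l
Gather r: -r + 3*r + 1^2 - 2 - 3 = 2*r - 4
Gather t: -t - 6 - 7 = -t - 13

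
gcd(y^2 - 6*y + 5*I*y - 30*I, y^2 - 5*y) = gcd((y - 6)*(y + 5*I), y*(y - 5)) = 1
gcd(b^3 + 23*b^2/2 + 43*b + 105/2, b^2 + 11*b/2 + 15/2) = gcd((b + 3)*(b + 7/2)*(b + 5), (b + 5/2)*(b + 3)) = b + 3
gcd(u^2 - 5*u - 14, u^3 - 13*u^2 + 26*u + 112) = u^2 - 5*u - 14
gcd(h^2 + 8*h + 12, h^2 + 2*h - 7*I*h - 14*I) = h + 2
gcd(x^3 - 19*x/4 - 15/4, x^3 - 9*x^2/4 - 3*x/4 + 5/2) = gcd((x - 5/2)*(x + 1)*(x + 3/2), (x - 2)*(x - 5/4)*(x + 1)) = x + 1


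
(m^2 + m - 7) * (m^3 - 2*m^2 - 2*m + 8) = m^5 - m^4 - 11*m^3 + 20*m^2 + 22*m - 56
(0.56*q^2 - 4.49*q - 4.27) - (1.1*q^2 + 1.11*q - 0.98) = -0.54*q^2 - 5.6*q - 3.29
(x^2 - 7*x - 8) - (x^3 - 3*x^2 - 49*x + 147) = -x^3 + 4*x^2 + 42*x - 155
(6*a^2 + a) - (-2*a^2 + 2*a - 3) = 8*a^2 - a + 3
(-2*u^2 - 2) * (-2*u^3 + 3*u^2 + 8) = 4*u^5 - 6*u^4 + 4*u^3 - 22*u^2 - 16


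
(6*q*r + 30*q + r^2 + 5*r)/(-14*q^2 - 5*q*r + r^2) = (-6*q*r - 30*q - r^2 - 5*r)/(14*q^2 + 5*q*r - r^2)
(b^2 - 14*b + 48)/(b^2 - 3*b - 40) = (b - 6)/(b + 5)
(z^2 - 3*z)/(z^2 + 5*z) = (z - 3)/(z + 5)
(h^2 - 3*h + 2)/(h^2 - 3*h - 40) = (-h^2 + 3*h - 2)/(-h^2 + 3*h + 40)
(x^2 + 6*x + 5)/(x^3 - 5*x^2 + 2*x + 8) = (x + 5)/(x^2 - 6*x + 8)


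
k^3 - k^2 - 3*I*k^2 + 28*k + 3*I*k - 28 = (k - 1)*(k - 7*I)*(k + 4*I)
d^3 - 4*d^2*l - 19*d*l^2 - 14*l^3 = (d - 7*l)*(d + l)*(d + 2*l)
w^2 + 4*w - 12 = (w - 2)*(w + 6)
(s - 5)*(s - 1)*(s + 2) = s^3 - 4*s^2 - 7*s + 10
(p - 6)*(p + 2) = p^2 - 4*p - 12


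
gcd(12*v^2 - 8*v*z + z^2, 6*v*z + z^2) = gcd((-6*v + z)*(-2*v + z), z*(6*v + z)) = 1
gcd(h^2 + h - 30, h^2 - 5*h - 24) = 1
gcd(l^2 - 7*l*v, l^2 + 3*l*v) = l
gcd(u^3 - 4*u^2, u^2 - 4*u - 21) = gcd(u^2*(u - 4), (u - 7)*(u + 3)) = 1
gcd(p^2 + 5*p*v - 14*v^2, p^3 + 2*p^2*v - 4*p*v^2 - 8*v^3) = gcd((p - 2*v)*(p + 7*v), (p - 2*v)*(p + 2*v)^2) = p - 2*v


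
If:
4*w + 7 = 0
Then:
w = -7/4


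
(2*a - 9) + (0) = 2*a - 9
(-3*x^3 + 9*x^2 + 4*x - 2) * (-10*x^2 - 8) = 30*x^5 - 90*x^4 - 16*x^3 - 52*x^2 - 32*x + 16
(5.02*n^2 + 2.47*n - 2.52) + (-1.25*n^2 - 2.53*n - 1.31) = 3.77*n^2 - 0.0599999999999996*n - 3.83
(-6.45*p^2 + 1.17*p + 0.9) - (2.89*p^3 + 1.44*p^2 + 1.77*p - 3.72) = -2.89*p^3 - 7.89*p^2 - 0.6*p + 4.62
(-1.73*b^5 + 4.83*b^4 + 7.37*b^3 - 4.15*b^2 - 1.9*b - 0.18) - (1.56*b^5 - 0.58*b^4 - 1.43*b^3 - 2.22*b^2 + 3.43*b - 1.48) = -3.29*b^5 + 5.41*b^4 + 8.8*b^3 - 1.93*b^2 - 5.33*b + 1.3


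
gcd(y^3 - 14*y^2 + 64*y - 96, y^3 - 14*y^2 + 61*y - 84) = y - 4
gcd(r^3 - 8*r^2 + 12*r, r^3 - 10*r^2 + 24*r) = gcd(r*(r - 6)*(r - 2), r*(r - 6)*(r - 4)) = r^2 - 6*r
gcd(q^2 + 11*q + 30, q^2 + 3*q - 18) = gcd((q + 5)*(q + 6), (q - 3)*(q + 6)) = q + 6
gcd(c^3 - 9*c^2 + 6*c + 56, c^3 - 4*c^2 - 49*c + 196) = c^2 - 11*c + 28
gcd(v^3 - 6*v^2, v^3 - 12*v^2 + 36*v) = v^2 - 6*v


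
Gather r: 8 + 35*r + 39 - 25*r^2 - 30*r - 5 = -25*r^2 + 5*r + 42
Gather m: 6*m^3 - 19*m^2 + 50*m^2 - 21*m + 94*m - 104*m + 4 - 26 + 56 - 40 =6*m^3 + 31*m^2 - 31*m - 6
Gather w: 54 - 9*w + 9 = 63 - 9*w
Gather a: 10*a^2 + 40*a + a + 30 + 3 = 10*a^2 + 41*a + 33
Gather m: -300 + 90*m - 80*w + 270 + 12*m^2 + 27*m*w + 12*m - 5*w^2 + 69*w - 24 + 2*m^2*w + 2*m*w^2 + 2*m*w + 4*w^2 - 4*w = m^2*(2*w + 12) + m*(2*w^2 + 29*w + 102) - w^2 - 15*w - 54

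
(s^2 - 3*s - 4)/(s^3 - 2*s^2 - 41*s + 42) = (s^2 - 3*s - 4)/(s^3 - 2*s^2 - 41*s + 42)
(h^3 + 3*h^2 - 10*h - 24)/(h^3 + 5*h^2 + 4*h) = (h^2 - h - 6)/(h*(h + 1))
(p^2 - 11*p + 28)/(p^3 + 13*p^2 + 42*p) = (p^2 - 11*p + 28)/(p*(p^2 + 13*p + 42))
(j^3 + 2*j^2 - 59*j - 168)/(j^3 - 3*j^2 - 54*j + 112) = (j + 3)/(j - 2)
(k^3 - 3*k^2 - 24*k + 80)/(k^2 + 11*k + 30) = (k^2 - 8*k + 16)/(k + 6)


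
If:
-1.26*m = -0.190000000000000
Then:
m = 0.15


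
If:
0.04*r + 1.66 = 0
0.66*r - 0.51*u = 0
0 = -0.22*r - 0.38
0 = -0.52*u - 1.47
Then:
No Solution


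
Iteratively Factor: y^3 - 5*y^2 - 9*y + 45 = (y - 3)*(y^2 - 2*y - 15) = (y - 5)*(y - 3)*(y + 3)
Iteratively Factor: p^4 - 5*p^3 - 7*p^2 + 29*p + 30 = (p + 2)*(p^3 - 7*p^2 + 7*p + 15) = (p - 5)*(p + 2)*(p^2 - 2*p - 3) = (p - 5)*(p + 1)*(p + 2)*(p - 3)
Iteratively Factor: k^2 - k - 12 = (k + 3)*(k - 4)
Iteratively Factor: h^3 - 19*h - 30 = (h + 3)*(h^2 - 3*h - 10) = (h - 5)*(h + 3)*(h + 2)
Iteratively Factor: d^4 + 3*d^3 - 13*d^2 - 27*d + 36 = (d - 1)*(d^3 + 4*d^2 - 9*d - 36) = (d - 1)*(d + 3)*(d^2 + d - 12) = (d - 3)*(d - 1)*(d + 3)*(d + 4)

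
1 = 1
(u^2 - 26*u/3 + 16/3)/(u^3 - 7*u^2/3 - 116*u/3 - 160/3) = (3*u - 2)/(3*u^2 + 17*u + 20)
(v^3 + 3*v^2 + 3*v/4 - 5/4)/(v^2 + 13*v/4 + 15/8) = 2*(2*v^2 + v - 1)/(4*v + 3)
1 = 1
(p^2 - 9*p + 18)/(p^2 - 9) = (p - 6)/(p + 3)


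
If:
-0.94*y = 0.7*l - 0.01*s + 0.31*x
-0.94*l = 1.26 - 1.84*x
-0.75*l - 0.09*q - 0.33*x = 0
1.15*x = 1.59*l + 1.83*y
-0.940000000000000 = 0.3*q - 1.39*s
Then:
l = -1.68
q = 14.68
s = 3.84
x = -0.18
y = 1.35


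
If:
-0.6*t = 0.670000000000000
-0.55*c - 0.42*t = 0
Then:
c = 0.85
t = -1.12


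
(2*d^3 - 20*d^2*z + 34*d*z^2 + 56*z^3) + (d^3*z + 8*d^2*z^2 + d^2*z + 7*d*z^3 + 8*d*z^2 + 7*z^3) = d^3*z + 2*d^3 + 8*d^2*z^2 - 19*d^2*z + 7*d*z^3 + 42*d*z^2 + 63*z^3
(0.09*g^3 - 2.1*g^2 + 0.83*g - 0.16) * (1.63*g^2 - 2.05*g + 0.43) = 0.1467*g^5 - 3.6075*g^4 + 5.6966*g^3 - 2.8653*g^2 + 0.6849*g - 0.0688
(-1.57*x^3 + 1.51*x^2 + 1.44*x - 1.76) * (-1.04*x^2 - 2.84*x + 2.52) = 1.6328*x^5 + 2.8884*x^4 - 9.7424*x^3 + 1.546*x^2 + 8.6272*x - 4.4352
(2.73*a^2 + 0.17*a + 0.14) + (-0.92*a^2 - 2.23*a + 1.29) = 1.81*a^2 - 2.06*a + 1.43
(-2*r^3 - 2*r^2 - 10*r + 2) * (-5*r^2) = 10*r^5 + 10*r^4 + 50*r^3 - 10*r^2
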